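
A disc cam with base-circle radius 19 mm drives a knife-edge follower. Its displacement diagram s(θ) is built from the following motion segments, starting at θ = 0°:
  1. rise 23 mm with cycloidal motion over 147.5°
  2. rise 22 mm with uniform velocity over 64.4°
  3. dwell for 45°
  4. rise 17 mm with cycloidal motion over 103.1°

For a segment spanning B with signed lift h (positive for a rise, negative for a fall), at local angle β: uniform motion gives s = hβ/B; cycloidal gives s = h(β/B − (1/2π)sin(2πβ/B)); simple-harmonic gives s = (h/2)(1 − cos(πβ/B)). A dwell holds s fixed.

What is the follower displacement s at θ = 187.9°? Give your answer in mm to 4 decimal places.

seg 1 [0°–147.5°] cycloidal, h=23: full span → s += 23 → s = 23.0000
seg 2 [147.5°–211.9°] uniform, h=22: θ=187.9° here. β=40.4, B=64.4. 22·40.4/64.4 = 13.8012 → s = 36.8012

36.8012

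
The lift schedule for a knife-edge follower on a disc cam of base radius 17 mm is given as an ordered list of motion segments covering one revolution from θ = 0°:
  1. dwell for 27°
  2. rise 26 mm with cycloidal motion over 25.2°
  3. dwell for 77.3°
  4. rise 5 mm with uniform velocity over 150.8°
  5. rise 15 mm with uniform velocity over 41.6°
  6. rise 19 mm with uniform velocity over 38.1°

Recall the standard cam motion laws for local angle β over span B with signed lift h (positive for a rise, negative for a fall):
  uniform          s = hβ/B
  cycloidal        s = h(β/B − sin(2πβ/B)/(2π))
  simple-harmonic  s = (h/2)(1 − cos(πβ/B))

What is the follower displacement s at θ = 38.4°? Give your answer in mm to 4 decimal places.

seg 1 [0°–27°] dwell: s stays 0.0000
seg 2 [27°–52.2°] cycloidal, h=26: θ=38.4° here. β=11.4, B=25.2. 26·(0.4524 − sin(2π·0.4524)/(2π)) = 10.5422 → s = 10.5422

10.5422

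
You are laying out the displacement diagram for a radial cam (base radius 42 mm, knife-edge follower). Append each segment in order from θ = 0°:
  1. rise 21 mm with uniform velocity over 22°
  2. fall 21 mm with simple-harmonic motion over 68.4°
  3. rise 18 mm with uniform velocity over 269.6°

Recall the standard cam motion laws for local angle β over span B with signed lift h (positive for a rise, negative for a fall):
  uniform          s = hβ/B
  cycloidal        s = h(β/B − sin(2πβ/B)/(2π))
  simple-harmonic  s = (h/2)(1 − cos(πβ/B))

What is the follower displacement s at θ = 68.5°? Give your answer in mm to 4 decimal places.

seg 1 [0°–22°] uniform, h=21: full span → s += 21 → s = 21.0000
seg 2 [22°–90.4°] simple-harmonic, h=-21: θ=68.5° here. β=46.5, B=68.4. -21/2·(1 − cos(π·0.6798)) = -16.1213 → s = 4.8787

4.8787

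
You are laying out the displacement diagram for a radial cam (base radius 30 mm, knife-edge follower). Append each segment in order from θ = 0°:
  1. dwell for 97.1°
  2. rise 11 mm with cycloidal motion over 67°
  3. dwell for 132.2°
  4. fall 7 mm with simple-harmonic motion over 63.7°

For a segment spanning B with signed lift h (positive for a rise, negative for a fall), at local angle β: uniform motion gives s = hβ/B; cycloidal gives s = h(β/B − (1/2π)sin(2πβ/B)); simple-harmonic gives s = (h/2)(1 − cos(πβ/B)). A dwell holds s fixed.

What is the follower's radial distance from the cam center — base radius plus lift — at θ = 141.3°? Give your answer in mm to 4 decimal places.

seg 1 [0°–97.1°] dwell: s stays 0.0000
seg 2 [97.1°–164.1°] cycloidal, h=11: θ=141.3° here. β=44.2, B=67. 11·(0.6597 − sin(2π·0.6597)/(2π)) = 8.7331 → s = 8.7331
radial distance = base radius + s = 30 + 8.7331 = 38.7331

38.7331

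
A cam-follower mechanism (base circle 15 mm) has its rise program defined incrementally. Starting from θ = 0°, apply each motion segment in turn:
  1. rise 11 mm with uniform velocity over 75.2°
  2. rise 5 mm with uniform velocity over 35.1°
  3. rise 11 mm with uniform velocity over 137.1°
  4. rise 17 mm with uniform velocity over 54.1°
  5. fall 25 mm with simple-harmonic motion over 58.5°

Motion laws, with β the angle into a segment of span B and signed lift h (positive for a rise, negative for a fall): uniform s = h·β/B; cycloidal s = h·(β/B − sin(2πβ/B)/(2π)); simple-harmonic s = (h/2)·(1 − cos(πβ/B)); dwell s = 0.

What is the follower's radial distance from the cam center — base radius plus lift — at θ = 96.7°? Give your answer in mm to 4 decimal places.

seg 1 [0°–75.2°] uniform, h=11: full span → s += 11 → s = 11.0000
seg 2 [75.2°–110.3°] uniform, h=5: θ=96.7° here. β=21.5, B=35.1. 5·21.5/35.1 = 3.0627 → s = 14.0627
radial distance = base radius + s = 15 + 14.0627 = 29.0627

29.0627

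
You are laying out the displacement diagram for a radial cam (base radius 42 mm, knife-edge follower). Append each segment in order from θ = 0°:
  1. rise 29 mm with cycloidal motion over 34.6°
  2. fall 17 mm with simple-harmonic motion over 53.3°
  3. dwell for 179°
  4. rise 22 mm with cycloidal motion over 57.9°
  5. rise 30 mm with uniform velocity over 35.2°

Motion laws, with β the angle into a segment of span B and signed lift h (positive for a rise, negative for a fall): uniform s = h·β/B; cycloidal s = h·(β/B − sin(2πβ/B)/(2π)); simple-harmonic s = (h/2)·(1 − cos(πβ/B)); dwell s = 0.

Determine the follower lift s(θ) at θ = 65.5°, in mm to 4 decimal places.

seg 1 [0°–34.6°] cycloidal, h=29: full span → s += 29 → s = 29.0000
seg 2 [34.6°–87.9°] simple-harmonic, h=-17: θ=65.5° here. β=30.9, B=53.3. -17/2·(1 − cos(π·0.5797)) = -10.6071 → s = 18.3929

18.3929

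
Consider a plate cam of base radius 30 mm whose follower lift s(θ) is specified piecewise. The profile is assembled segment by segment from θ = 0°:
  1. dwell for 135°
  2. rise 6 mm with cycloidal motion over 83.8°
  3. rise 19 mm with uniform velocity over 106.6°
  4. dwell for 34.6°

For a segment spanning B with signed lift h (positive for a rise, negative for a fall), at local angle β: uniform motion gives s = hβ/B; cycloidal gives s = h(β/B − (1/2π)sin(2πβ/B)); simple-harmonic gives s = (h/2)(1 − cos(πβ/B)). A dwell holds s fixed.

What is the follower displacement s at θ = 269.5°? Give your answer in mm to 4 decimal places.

seg 1 [0°–135°] dwell: s stays 0.0000
seg 2 [135°–218.8°] cycloidal, h=6: full span → s += 6 → s = 6.0000
seg 3 [218.8°–325.4°] uniform, h=19: θ=269.5° here. β=50.7, B=106.6. 19·50.7/106.6 = 9.0366 → s = 15.0366

15.0366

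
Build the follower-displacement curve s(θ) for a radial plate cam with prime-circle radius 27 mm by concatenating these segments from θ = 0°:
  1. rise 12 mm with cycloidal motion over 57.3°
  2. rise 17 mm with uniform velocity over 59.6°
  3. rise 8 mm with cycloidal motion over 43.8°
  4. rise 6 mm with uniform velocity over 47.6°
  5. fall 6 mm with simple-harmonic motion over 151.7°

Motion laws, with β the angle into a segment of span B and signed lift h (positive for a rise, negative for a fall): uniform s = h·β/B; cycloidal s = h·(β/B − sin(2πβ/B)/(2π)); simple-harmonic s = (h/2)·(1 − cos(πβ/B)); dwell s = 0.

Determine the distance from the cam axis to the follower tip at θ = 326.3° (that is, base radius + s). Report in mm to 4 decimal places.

seg 1 [0°–57.3°] cycloidal, h=12: full span → s += 12 → s = 12.0000
seg 2 [57.3°–116.9°] uniform, h=17: full span → s += 17 → s = 29.0000
seg 3 [116.9°–160.7°] cycloidal, h=8: full span → s += 8 → s = 37.0000
seg 4 [160.7°–208.3°] uniform, h=6: full span → s += 6 → s = 43.0000
seg 5 [208.3°–360°] simple-harmonic, h=-6: θ=326.3° here. β=118, B=151.7. -6/2·(1 − cos(π·0.7779)) = -5.2986 → s = 37.7014
radial distance = base radius + s = 27 + 37.7014 = 64.7014

64.7014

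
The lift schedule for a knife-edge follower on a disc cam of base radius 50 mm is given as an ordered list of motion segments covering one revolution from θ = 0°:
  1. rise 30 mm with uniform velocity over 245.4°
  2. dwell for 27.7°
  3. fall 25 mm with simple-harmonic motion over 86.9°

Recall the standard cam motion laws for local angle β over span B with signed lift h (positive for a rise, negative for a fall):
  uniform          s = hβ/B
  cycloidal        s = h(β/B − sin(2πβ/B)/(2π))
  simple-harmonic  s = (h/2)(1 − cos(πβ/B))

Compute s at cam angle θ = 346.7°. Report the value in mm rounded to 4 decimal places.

seg 1 [0°–245.4°] uniform, h=30: full span → s += 30 → s = 30.0000
seg 2 [245.4°–273.1°] dwell: s stays 30.0000
seg 3 [273.1°–360°] simple-harmonic, h=-25: θ=346.7° here. β=73.6, B=86.9. -25/2·(1 − cos(π·0.8470)) = -23.5827 → s = 6.4173

6.4173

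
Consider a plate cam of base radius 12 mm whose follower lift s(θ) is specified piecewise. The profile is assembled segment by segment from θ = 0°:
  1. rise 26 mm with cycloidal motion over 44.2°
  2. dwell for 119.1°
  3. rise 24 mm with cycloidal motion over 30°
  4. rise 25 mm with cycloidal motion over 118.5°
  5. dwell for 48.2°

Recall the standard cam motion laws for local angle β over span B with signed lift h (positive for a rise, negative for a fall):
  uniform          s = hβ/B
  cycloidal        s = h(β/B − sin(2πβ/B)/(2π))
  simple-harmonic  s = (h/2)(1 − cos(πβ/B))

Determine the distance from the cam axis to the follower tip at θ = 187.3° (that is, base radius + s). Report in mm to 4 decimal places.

seg 1 [0°–44.2°] cycloidal, h=26: full span → s += 26 → s = 26.0000
seg 2 [44.2°–163.3°] dwell: s stays 26.0000
seg 3 [163.3°–193.3°] cycloidal, h=24: θ=187.3° here. β=24, B=30. 24·(0.8000 − sin(2π·0.8000)/(2π)) = 22.8328 → s = 48.8328
radial distance = base radius + s = 12 + 48.8328 = 60.8328

60.8328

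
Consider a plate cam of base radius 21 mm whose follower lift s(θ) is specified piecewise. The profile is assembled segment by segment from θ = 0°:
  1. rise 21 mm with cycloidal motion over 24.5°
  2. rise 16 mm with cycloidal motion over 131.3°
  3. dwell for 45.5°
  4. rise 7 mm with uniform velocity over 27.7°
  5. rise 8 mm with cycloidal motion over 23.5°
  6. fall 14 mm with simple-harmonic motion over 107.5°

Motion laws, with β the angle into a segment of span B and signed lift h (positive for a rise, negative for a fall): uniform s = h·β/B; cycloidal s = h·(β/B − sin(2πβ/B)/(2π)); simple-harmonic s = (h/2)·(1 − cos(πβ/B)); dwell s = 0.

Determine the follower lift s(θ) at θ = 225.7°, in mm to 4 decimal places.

seg 1 [0°–24.5°] cycloidal, h=21: full span → s += 21 → s = 21.0000
seg 2 [24.5°–155.8°] cycloidal, h=16: full span → s += 16 → s = 37.0000
seg 3 [155.8°–201.3°] dwell: s stays 37.0000
seg 4 [201.3°–229°] uniform, h=7: θ=225.7° here. β=24.4, B=27.7. 7·24.4/27.7 = 6.1661 → s = 43.1661

43.1661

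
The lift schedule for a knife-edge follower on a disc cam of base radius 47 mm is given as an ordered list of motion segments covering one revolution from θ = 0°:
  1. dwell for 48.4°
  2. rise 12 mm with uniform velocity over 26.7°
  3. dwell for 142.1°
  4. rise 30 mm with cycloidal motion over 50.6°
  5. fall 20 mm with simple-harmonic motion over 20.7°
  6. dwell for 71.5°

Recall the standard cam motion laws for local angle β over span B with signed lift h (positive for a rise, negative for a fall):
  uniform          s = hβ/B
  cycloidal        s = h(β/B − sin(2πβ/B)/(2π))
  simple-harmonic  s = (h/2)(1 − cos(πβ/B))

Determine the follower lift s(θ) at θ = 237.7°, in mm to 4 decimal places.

seg 1 [0°–48.4°] dwell: s stays 0.0000
seg 2 [48.4°–75.1°] uniform, h=12: full span → s += 12 → s = 12.0000
seg 3 [75.1°–217.2°] dwell: s stays 12.0000
seg 4 [217.2°–267.8°] cycloidal, h=30: θ=237.7° here. β=20.5, B=50.6. 30·(0.4051 − sin(2π·0.4051)/(2π)) = 9.4738 → s = 21.4738

21.4738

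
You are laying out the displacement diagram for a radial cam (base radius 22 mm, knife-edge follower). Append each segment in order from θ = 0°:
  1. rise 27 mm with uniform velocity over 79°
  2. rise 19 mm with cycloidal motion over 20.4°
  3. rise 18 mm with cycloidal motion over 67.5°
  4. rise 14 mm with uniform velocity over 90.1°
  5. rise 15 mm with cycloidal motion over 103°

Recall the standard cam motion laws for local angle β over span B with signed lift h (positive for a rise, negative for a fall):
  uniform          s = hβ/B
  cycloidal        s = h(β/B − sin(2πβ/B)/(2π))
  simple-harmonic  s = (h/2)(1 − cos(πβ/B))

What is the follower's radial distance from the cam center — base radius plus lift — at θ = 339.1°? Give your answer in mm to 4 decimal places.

seg 1 [0°–79°] uniform, h=27: full span → s += 27 → s = 27.0000
seg 2 [79°–99.4°] cycloidal, h=19: full span → s += 19 → s = 46.0000
seg 3 [99.4°–166.9°] cycloidal, h=18: full span → s += 18 → s = 64.0000
seg 4 [166.9°–257°] uniform, h=14: full span → s += 14 → s = 78.0000
seg 5 [257°–360°] cycloidal, h=15: θ=339.1° here. β=82.1, B=103. 15·(0.7971 − sin(2π·0.7971)/(2π)) = 14.2399 → s = 92.2399
radial distance = base radius + s = 22 + 92.2399 = 114.2399

114.2399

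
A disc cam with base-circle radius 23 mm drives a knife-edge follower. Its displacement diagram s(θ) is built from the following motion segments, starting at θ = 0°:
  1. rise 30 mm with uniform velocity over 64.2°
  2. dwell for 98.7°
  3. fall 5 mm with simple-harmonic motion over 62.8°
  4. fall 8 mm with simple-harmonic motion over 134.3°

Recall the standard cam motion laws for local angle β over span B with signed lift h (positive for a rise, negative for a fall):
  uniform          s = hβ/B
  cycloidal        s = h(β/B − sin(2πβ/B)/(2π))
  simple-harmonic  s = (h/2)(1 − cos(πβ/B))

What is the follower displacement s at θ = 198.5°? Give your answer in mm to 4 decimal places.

seg 1 [0°–64.2°] uniform, h=30: full span → s += 30 → s = 30.0000
seg 2 [64.2°–162.9°] dwell: s stays 30.0000
seg 3 [162.9°–225.7°] simple-harmonic, h=-5: θ=198.5° here. β=35.6, B=62.8. -5/2·(1 − cos(π·0.5669)) = -3.0214 → s = 26.9786

26.9786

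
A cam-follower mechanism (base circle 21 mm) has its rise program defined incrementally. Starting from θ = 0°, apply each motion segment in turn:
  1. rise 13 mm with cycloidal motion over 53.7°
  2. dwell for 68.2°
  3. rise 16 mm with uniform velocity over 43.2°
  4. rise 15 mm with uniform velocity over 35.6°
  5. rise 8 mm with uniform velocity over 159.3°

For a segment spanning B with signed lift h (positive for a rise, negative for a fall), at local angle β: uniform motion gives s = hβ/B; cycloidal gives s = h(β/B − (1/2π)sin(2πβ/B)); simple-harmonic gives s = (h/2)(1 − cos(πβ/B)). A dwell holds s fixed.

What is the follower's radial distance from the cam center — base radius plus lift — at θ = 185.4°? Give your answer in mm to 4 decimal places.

seg 1 [0°–53.7°] cycloidal, h=13: full span → s += 13 → s = 13.0000
seg 2 [53.7°–121.9°] dwell: s stays 13.0000
seg 3 [121.9°–165.1°] uniform, h=16: full span → s += 16 → s = 29.0000
seg 4 [165.1°–200.7°] uniform, h=15: θ=185.4° here. β=20.3, B=35.6. 15·20.3/35.6 = 8.5534 → s = 37.5534
radial distance = base radius + s = 21 + 37.5534 = 58.5534

58.5534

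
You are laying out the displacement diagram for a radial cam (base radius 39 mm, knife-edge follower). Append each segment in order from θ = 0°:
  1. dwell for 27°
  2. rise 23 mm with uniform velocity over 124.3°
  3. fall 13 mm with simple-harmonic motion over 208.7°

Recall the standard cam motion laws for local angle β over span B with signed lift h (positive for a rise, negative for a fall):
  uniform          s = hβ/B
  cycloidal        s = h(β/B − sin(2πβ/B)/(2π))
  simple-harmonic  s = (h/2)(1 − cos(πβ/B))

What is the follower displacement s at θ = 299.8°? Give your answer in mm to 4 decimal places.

seg 1 [0°–27°] dwell: s stays 0.0000
seg 2 [27°–151.3°] uniform, h=23: full span → s += 23 → s = 23.0000
seg 3 [151.3°–360°] simple-harmonic, h=-13: θ=299.8° here. β=148.5, B=208.7. -13/2·(1 − cos(π·0.7115)) = -10.5088 → s = 12.4912

12.4912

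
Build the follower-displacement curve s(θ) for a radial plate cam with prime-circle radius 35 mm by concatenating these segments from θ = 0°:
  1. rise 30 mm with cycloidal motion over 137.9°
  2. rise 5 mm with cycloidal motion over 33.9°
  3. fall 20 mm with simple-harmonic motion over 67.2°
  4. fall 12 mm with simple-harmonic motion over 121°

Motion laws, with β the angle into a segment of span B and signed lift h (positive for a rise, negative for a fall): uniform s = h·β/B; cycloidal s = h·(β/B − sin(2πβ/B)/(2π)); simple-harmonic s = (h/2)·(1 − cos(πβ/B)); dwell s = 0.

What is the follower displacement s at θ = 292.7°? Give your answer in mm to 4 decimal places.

seg 1 [0°–137.9°] cycloidal, h=30: full span → s += 30 → s = 30.0000
seg 2 [137.9°–171.8°] cycloidal, h=5: full span → s += 5 → s = 35.0000
seg 3 [171.8°–239°] simple-harmonic, h=-20: full span → s += -20 → s = 15.0000
seg 4 [239°–360°] simple-harmonic, h=-12: θ=292.7° here. β=53.7, B=121. -12/2·(1 − cos(π·0.4438)) = -4.9462 → s = 10.0538

10.0538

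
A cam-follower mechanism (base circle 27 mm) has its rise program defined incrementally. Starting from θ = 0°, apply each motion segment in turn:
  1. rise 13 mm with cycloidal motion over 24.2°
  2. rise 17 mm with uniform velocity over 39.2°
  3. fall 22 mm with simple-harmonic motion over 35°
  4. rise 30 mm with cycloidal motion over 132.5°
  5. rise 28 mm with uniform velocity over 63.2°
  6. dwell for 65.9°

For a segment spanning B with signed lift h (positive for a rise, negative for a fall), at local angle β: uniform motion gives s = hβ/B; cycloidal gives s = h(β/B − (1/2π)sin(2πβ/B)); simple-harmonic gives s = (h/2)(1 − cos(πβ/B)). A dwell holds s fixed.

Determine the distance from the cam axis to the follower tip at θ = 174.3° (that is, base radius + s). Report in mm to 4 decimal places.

seg 1 [0°–24.2°] cycloidal, h=13: full span → s += 13 → s = 13.0000
seg 2 [24.2°–63.4°] uniform, h=17: full span → s += 17 → s = 30.0000
seg 3 [63.4°–98.4°] simple-harmonic, h=-22: full span → s += -22 → s = 8.0000
seg 4 [98.4°–230.9°] cycloidal, h=30: θ=174.3° here. β=75.9, B=132.5. 30·(0.5728 − sin(2π·0.5728)/(2π)) = 19.2944 → s = 27.2944
radial distance = base radius + s = 27 + 27.2944 = 54.2944

54.2944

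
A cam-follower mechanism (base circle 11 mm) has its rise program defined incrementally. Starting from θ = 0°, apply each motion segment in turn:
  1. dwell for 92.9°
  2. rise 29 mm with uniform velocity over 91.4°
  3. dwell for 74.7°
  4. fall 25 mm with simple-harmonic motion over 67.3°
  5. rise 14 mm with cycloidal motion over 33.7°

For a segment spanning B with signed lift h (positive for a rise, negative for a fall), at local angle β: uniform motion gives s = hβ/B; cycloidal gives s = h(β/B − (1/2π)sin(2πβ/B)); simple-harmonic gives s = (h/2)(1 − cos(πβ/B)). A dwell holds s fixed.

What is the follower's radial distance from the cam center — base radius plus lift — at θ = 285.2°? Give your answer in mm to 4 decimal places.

seg 1 [0°–92.9°] dwell: s stays 0.0000
seg 2 [92.9°–184.3°] uniform, h=29: full span → s += 29 → s = 29.0000
seg 3 [184.3°–259°] dwell: s stays 29.0000
seg 4 [259°–326.3°] simple-harmonic, h=-25: θ=285.2° here. β=26.2, B=67.3. -25/2·(1 − cos(π·0.3893)) = -8.2400 → s = 20.7600
radial distance = base radius + s = 11 + 20.7600 = 31.7600

31.7600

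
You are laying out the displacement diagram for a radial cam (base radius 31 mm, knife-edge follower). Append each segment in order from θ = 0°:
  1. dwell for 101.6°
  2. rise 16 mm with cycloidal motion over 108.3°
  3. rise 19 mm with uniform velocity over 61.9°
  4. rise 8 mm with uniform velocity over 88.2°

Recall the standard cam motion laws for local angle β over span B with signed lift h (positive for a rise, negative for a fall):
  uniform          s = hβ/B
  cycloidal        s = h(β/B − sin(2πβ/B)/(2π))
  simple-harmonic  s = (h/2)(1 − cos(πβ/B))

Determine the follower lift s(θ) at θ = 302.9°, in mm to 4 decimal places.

seg 1 [0°–101.6°] dwell: s stays 0.0000
seg 2 [101.6°–209.9°] cycloidal, h=16: full span → s += 16 → s = 16.0000
seg 3 [209.9°–271.8°] uniform, h=19: full span → s += 19 → s = 35.0000
seg 4 [271.8°–360°] uniform, h=8: θ=302.9° here. β=31.1, B=88.2. 8·31.1/88.2 = 2.8209 → s = 37.8209

37.8209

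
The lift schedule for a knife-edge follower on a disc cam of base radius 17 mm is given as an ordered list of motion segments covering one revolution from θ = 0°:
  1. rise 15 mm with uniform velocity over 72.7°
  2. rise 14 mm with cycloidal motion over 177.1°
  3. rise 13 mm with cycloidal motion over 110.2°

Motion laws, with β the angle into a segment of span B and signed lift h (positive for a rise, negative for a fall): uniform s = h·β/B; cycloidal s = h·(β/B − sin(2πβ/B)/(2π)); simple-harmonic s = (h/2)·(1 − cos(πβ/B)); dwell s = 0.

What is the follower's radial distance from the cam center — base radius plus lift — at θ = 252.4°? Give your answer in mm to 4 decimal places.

seg 1 [0°–72.7°] uniform, h=15: full span → s += 15 → s = 15.0000
seg 2 [72.7°–249.8°] cycloidal, h=14: full span → s += 14 → s = 29.0000
seg 3 [249.8°–360°] cycloidal, h=13: θ=252.4° here. β=2.6, B=110.2. 13·(0.0236 − sin(2π·0.0236)/(2π)) = 0.0011 → s = 29.0011
radial distance = base radius + s = 17 + 29.0011 = 46.0011

46.0011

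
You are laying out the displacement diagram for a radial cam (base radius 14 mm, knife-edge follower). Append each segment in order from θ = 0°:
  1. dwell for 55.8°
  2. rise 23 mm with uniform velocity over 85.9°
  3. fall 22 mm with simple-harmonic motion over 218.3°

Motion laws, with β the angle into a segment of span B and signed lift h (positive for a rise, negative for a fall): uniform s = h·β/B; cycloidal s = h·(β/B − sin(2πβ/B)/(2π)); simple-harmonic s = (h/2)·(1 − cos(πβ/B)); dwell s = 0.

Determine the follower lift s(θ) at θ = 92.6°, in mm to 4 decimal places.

seg 1 [0°–55.8°] dwell: s stays 0.0000
seg 2 [55.8°–141.7°] uniform, h=23: θ=92.6° here. β=36.8, B=85.9. 23·36.8/85.9 = 9.8533 → s = 9.8533

9.8533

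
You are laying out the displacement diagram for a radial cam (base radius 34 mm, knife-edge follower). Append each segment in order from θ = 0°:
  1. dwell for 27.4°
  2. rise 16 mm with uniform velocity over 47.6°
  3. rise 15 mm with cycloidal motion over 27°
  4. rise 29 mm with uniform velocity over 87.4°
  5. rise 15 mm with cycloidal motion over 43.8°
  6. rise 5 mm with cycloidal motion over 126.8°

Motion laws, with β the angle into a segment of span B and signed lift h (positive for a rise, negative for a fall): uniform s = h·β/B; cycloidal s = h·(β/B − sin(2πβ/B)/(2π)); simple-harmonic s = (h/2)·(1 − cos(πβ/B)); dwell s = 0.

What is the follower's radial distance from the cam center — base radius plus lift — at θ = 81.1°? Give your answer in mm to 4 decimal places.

seg 1 [0°–27.4°] dwell: s stays 0.0000
seg 2 [27.4°–75°] uniform, h=16: full span → s += 16 → s = 16.0000
seg 3 [75°–102°] cycloidal, h=15: θ=81.1° here. β=6.1, B=27. 15·(0.2259 − sin(2π·0.2259)/(2π)) = 1.0288 → s = 17.0288
radial distance = base radius + s = 34 + 17.0288 = 51.0288

51.0288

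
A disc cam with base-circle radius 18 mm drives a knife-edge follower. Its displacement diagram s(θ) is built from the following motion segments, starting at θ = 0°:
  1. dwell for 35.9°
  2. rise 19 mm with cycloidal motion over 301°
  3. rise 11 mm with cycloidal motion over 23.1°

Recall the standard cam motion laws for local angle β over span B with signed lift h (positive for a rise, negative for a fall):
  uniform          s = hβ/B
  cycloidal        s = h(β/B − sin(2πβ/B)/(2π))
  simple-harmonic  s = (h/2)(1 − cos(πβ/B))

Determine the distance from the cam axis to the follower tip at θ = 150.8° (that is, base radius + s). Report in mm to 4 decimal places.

seg 1 [0°–35.9°] dwell: s stays 0.0000
seg 2 [35.9°–336.9°] cycloidal, h=19: θ=150.8° here. β=114.9, B=301. 19·(0.3817 − sin(2π·0.3817)/(2π)) = 5.2068 → s = 5.2068
radial distance = base radius + s = 18 + 5.2068 = 23.2068

23.2068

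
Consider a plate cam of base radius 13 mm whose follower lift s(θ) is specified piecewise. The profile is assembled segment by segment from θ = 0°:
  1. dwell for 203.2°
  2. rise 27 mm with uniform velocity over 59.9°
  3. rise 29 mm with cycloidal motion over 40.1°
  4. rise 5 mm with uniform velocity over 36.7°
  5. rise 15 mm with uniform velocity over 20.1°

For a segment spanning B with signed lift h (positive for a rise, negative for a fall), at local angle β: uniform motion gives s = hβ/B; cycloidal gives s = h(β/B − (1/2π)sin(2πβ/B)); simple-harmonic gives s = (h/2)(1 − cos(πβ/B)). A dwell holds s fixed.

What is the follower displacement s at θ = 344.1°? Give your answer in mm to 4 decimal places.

seg 1 [0°–203.2°] dwell: s stays 0.0000
seg 2 [203.2°–263.1°] uniform, h=27: full span → s += 27 → s = 27.0000
seg 3 [263.1°–303.2°] cycloidal, h=29: full span → s += 29 → s = 56.0000
seg 4 [303.2°–339.9°] uniform, h=5: full span → s += 5 → s = 61.0000
seg 5 [339.9°–360°] uniform, h=15: θ=344.1° here. β=4.2, B=20.1. 15·4.2/20.1 = 3.1343 → s = 64.1343

64.1343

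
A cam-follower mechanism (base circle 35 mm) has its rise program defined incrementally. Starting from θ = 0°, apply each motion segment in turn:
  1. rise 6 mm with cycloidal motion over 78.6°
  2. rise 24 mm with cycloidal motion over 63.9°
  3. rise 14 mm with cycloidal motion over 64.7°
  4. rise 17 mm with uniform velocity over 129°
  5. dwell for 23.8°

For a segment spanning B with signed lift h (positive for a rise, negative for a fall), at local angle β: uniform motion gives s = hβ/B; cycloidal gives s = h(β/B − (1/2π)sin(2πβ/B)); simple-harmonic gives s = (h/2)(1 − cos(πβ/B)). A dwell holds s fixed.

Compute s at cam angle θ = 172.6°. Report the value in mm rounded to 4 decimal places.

seg 1 [0°–78.6°] cycloidal, h=6: full span → s += 6 → s = 6.0000
seg 2 [78.6°–142.5°] cycloidal, h=24: full span → s += 24 → s = 30.0000
seg 3 [142.5°–207.2°] cycloidal, h=14: θ=172.6° here. β=30.1, B=64.7. 14·(0.4652 − sin(2π·0.4652)/(2π)) = 6.0301 → s = 36.0301

36.0301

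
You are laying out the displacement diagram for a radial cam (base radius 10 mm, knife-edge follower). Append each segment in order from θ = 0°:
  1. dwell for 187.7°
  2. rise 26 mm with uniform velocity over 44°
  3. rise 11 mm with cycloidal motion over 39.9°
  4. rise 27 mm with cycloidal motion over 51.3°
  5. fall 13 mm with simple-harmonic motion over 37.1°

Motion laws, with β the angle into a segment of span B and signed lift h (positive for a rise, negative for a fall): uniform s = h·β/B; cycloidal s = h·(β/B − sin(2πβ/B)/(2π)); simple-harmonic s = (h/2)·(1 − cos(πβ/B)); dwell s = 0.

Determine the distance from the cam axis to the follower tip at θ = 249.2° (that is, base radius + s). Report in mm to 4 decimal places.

seg 1 [0°–187.7°] dwell: s stays 0.0000
seg 2 [187.7°–231.7°] uniform, h=26: full span → s += 26 → s = 26.0000
seg 3 [231.7°–271.6°] cycloidal, h=11: θ=249.2° here. β=17.5, B=39.9. 11·(0.4386 − sin(2π·0.4386)/(2π)) = 4.1658 → s = 30.1658
radial distance = base radius + s = 10 + 30.1658 = 40.1658

40.1658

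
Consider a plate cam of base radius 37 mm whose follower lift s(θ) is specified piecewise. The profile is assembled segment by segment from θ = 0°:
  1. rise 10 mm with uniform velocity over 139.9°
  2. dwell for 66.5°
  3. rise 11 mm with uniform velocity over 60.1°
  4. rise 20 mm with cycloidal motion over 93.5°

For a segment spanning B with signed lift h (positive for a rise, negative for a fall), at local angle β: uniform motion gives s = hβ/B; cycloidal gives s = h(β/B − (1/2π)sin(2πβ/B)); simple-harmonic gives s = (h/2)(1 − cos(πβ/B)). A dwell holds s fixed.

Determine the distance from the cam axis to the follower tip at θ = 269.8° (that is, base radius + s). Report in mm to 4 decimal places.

seg 1 [0°–139.9°] uniform, h=10: full span → s += 10 → s = 10.0000
seg 2 [139.9°–206.4°] dwell: s stays 10.0000
seg 3 [206.4°–266.5°] uniform, h=11: full span → s += 11 → s = 21.0000
seg 4 [266.5°–360°] cycloidal, h=20: θ=269.8° here. β=3.3, B=93.5. 20·(0.0353 − sin(2π·0.0353)/(2π)) = 0.0058 → s = 21.0058
radial distance = base radius + s = 37 + 21.0058 = 58.0058

58.0058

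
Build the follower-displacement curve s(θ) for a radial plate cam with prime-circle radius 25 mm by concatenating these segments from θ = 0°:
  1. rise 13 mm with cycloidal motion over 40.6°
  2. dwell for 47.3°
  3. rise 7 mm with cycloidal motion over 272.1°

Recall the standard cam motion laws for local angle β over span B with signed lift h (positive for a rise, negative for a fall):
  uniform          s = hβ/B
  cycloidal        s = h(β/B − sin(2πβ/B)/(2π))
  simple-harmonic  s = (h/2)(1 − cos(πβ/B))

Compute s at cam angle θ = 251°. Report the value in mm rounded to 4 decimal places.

seg 1 [0°–40.6°] cycloidal, h=13: full span → s += 13 → s = 13.0000
seg 2 [40.6°–87.9°] dwell: s stays 13.0000
seg 3 [87.9°–360°] cycloidal, h=7: θ=251° here. β=163.1, B=272.1. 7·(0.5994 − sin(2π·0.5994)/(2π)) = 4.8474 → s = 17.8474

17.8474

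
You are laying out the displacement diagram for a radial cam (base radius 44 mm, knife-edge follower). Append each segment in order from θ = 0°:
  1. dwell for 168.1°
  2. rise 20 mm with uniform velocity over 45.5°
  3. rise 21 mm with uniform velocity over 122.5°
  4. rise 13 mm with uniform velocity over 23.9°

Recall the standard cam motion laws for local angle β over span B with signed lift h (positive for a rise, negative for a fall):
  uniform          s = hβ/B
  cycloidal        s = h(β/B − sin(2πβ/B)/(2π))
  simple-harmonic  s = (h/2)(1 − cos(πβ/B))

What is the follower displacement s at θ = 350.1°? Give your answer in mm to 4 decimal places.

seg 1 [0°–168.1°] dwell: s stays 0.0000
seg 2 [168.1°–213.6°] uniform, h=20: full span → s += 20 → s = 20.0000
seg 3 [213.6°–336.1°] uniform, h=21: full span → s += 21 → s = 41.0000
seg 4 [336.1°–360°] uniform, h=13: θ=350.1° here. β=14, B=23.9. 13·14/23.9 = 7.6151 → s = 48.6151

48.6151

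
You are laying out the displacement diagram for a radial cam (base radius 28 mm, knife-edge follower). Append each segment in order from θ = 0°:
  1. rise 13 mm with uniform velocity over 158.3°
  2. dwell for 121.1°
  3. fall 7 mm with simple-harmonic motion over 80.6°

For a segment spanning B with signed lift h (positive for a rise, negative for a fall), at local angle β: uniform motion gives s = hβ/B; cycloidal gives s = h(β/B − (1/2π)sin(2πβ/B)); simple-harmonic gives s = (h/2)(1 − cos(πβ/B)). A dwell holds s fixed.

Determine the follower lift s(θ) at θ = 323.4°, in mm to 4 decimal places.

seg 1 [0°–158.3°] uniform, h=13: full span → s += 13 → s = 13.0000
seg 2 [158.3°–279.4°] dwell: s stays 13.0000
seg 3 [279.4°–360°] simple-harmonic, h=-7: θ=323.4° here. β=44, B=80.6. -7/2·(1 − cos(π·0.5459)) = -4.0030 → s = 8.9970

8.9970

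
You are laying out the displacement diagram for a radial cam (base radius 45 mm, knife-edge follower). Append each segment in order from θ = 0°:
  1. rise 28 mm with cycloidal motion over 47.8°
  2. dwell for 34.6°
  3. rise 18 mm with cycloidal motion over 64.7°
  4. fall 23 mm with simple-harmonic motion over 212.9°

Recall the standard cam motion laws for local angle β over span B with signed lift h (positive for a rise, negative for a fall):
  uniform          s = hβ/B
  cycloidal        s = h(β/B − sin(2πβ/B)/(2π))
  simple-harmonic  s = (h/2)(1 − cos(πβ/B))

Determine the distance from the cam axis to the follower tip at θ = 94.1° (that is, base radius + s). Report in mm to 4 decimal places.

seg 1 [0°–47.8°] cycloidal, h=28: full span → s += 28 → s = 28.0000
seg 2 [47.8°–82.4°] dwell: s stays 28.0000
seg 3 [82.4°–147.1°] cycloidal, h=18: θ=94.1° here. β=11.7, B=64.7. 18·(0.1808 − sin(2π·0.1808)/(2π)) = 0.6565 → s = 28.6565
radial distance = base radius + s = 45 + 28.6565 = 73.6565

73.6565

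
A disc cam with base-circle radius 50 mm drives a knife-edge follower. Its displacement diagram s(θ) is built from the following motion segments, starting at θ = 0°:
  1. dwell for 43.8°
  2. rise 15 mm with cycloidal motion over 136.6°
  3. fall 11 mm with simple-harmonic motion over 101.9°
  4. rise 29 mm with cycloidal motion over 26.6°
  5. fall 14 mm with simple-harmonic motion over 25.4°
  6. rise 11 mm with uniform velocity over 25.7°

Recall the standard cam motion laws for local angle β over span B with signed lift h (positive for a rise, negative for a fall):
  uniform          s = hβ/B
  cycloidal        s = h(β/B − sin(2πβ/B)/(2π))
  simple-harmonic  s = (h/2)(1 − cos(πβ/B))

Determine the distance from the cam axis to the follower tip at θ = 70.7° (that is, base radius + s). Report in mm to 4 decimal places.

seg 1 [0°–43.8°] dwell: s stays 0.0000
seg 2 [43.8°–180.4°] cycloidal, h=15: θ=70.7° here. β=26.9, B=136.6. 15·(0.1969 − sin(2π·0.1969)/(2π)) = 0.6981 → s = 0.6981
radial distance = base radius + s = 50 + 0.6981 = 50.6981

50.6981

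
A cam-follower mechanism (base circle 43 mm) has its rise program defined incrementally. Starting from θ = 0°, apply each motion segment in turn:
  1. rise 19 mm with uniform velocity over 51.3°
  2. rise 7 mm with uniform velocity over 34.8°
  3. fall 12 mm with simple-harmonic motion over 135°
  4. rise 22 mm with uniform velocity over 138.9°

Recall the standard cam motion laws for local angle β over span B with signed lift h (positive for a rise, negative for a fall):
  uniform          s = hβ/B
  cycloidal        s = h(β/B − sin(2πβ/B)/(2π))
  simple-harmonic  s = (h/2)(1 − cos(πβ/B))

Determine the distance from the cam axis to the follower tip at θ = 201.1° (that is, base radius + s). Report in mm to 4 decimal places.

seg 1 [0°–51.3°] uniform, h=19: full span → s += 19 → s = 19.0000
seg 2 [51.3°–86.1°] uniform, h=7: full span → s += 7 → s = 26.0000
seg 3 [86.1°–221.1°] simple-harmonic, h=-12: θ=201.1° here. β=115, B=135. -12/2·(1 − cos(π·0.8519)) = -11.3618 → s = 14.6382
radial distance = base radius + s = 43 + 14.6382 = 57.6382

57.6382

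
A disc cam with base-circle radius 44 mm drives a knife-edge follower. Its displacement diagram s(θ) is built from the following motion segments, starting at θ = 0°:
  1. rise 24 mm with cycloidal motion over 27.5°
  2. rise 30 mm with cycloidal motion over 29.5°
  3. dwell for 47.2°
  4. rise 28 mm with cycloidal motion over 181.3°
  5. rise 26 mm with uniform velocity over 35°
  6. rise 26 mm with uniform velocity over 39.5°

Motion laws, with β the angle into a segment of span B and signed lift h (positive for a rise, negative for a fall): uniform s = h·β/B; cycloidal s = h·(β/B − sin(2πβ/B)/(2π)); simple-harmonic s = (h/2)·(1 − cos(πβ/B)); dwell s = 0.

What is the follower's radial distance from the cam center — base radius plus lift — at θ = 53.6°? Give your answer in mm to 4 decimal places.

seg 1 [0°–27.5°] cycloidal, h=24: full span → s += 24 → s = 24.0000
seg 2 [27.5°–57°] cycloidal, h=30: θ=53.6° here. β=26.1, B=29.5. 30·(0.8847 − sin(2π·0.8847)/(2π)) = 29.7056 → s = 53.7056
radial distance = base radius + s = 44 + 53.7056 = 97.7056

97.7056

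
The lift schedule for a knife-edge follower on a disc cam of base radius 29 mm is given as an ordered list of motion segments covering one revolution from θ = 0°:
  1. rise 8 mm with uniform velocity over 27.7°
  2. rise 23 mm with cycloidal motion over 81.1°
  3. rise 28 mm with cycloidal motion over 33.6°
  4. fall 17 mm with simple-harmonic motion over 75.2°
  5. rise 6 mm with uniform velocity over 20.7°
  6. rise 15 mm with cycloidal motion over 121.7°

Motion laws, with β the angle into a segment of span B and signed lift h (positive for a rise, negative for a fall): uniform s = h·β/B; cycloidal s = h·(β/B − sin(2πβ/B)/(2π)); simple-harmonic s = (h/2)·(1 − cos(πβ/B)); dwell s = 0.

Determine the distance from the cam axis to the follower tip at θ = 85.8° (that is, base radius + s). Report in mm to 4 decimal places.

seg 1 [0°–27.7°] uniform, h=8: full span → s += 8 → s = 8.0000
seg 2 [27.7°–108.8°] cycloidal, h=23: θ=85.8° here. β=58.1, B=81.1. 23·(0.7164 − sin(2π·0.7164)/(2π)) = 20.0565 → s = 28.0565
radial distance = base radius + s = 29 + 28.0565 = 57.0565

57.0565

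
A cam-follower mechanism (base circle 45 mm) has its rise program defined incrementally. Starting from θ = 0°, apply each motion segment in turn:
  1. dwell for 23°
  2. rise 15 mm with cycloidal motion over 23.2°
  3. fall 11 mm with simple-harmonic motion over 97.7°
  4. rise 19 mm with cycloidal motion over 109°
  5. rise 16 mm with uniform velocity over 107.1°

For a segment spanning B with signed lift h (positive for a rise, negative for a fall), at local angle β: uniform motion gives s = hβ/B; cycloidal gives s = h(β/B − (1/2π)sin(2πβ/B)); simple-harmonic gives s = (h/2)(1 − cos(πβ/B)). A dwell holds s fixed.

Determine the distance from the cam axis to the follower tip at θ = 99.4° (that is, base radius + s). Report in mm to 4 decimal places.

seg 1 [0°–23°] dwell: s stays 0.0000
seg 2 [23°–46.2°] cycloidal, h=15: full span → s += 15 → s = 15.0000
seg 3 [46.2°–143.9°] simple-harmonic, h=-11: θ=99.4° here. β=53.2, B=97.7. -11/2·(1 − cos(π·0.5445)) = -6.2668 → s = 8.7332
radial distance = base radius + s = 45 + 8.7332 = 53.7332

53.7332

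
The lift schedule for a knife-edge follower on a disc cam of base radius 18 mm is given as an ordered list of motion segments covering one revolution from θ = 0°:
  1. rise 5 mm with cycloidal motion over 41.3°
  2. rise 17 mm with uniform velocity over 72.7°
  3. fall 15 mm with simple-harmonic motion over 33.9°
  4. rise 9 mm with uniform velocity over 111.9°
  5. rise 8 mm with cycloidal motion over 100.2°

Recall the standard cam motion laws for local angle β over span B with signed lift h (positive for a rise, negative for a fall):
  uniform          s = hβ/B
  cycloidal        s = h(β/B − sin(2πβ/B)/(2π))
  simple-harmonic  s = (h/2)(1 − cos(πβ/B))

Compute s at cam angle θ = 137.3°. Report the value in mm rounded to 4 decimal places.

seg 1 [0°–41.3°] cycloidal, h=5: full span → s += 5 → s = 5.0000
seg 2 [41.3°–114°] uniform, h=17: full span → s += 17 → s = 22.0000
seg 3 [114°–147.9°] simple-harmonic, h=-15: θ=137.3° here. β=23.3, B=33.9. -15/2·(1 − cos(π·0.6873)) = -11.6632 → s = 10.3368

10.3368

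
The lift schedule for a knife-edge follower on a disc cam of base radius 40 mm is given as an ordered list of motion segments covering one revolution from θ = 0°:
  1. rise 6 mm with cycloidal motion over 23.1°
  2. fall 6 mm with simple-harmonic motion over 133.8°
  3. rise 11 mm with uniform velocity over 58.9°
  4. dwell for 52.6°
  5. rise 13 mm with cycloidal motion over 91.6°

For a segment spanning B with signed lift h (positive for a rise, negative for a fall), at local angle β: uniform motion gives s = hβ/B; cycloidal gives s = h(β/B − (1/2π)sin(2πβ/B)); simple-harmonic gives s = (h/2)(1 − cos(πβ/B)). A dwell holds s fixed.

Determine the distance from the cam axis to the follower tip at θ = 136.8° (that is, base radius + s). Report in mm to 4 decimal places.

seg 1 [0°–23.1°] cycloidal, h=6: full span → s += 6 → s = 6.0000
seg 2 [23.1°–156.9°] simple-harmonic, h=-6: θ=136.8° here. β=113.7, B=133.8. -6/2·(1 − cos(π·0.8498)) = -5.6721 → s = 0.3279
radial distance = base radius + s = 40 + 0.3279 = 40.3279

40.3279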